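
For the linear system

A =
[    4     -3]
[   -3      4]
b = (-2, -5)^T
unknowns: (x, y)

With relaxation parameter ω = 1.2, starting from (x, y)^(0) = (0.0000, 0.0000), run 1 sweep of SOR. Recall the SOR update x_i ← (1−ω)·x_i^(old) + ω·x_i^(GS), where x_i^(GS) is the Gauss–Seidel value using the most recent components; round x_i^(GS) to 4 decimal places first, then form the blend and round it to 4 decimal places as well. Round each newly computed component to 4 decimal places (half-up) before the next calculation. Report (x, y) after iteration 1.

(-0.6000, -2.0400)

Iteration 1:
  x: GS value = (-2 - (-3)·0.0000) / (4) = -0.5000;  x ← (1−ω)·0.0000 + ω·-0.5000 = -0.6000
  y: GS value = (-5 - (-3)·-0.6000) / (4) = -1.7000;  y ← (1−ω)·0.0000 + ω·-1.7000 = -2.0400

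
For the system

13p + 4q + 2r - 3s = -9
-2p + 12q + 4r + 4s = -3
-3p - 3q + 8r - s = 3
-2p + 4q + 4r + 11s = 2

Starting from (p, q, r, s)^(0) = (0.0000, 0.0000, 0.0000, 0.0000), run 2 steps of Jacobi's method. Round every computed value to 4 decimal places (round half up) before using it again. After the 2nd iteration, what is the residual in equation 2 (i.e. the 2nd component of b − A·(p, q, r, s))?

Iteration 1:
  p = (-9 - (4)·0.0000 - (2)·0.0000 - (-3)·0.0000) / (13) = -0.6923
  q = (-3 - (-2)·0.0000 - (4)·0.0000 - (4)·0.0000) / (12) = -0.2500
  r = (3 - (-3)·0.0000 - (-3)·0.0000 - (-1)·0.0000) / (8) = 0.3750
  s = (2 - (-2)·0.0000 - (4)·0.0000 - (4)·0.0000) / (11) = 0.1818
Iteration 2:
  p = (-9 - (4)·-0.2500 - (2)·0.3750 - (-3)·0.1818) / (13) = -0.6311
  q = (-3 - (-2)·-0.6923 - (4)·0.3750 - (4)·0.1818) / (12) = -0.5510
  r = (3 - (-3)·-0.6923 - (-3)·-0.2500 - (-1)·0.1818) / (8) = 0.0444
  s = (2 - (-2)·-0.6923 - (4)·-0.2500 - (4)·0.3750) / (11) = 0.0105
Residual b − A·x = (1.3510, 2.1302, -0.8910, 2.6487)

2.1302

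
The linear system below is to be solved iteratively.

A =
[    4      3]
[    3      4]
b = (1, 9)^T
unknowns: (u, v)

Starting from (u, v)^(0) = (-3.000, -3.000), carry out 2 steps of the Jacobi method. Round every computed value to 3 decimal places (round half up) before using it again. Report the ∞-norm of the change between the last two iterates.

Iteration 1:
  u = (1 - (3)·-3.000) / (4) = 2.500
  v = (9 - (3)·-3.000) / (4) = 4.500
Iteration 2:
  u = (1 - (3)·4.500) / (4) = -3.125
  v = (9 - (3)·2.500) / (4) = 0.375
Change: (-5.625, -4.125) → max |·| = 5.625

5.625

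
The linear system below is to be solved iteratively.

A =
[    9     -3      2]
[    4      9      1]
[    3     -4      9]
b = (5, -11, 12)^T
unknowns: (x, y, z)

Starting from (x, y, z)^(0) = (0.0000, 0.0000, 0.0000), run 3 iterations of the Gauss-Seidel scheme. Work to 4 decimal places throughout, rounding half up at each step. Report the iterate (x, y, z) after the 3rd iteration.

(-0.0390, -1.2926, 0.7718)

Iteration 1:
  x = (5 - (-3)·0.0000 - (2)·0.0000) / (9) = 0.5556
  y = (-11 - (4)·0.5556 - (1)·0.0000) / (9) = -1.4692
  z = (12 - (3)·0.5556 - (-4)·-1.4692) / (9) = 0.4952
Iteration 2:
  x = (5 - (-3)·-1.4692 - (2)·0.4952) / (9) = -0.0442
  y = (-11 - (4)·-0.0442 - (1)·0.4952) / (9) = -1.2576
  z = (12 - (3)·-0.0442 - (-4)·-1.2576) / (9) = 0.7891
Iteration 3:
  x = (5 - (-3)·-1.2576 - (2)·0.7891) / (9) = -0.0390
  y = (-11 - (4)·-0.0390 - (1)·0.7891) / (9) = -1.2926
  z = (12 - (3)·-0.0390 - (-4)·-1.2926) / (9) = 0.7718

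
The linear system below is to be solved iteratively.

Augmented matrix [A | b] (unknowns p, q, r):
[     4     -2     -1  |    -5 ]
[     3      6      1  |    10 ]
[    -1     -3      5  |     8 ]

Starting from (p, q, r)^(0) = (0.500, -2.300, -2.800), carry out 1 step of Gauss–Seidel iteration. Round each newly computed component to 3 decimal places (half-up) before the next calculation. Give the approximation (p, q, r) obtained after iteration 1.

Iteration 1:
  p = (-5 - (-2)·-2.300 - (-1)·-2.800) / (4) = -3.100
  q = (10 - (3)·-3.100 - (1)·-2.800) / (6) = 3.683
  r = (8 - (-1)·-3.100 - (-3)·3.683) / (5) = 3.190

(-3.100, 3.683, 3.190)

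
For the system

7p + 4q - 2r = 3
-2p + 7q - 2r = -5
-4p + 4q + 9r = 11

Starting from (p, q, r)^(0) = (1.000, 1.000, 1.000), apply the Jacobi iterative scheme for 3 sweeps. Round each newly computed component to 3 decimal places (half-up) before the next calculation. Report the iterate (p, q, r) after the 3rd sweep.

Iteration 1:
  p = (3 - (4)·1.000 - (-2)·1.000) / (7) = 0.143
  q = (-5 - (-2)·1.000 - (-2)·1.000) / (7) = -0.143
  r = (11 - (-4)·1.000 - (4)·1.000) / (9) = 1.222
Iteration 2:
  p = (3 - (4)·-0.143 - (-2)·1.222) / (7) = 0.859
  q = (-5 - (-2)·0.143 - (-2)·1.222) / (7) = -0.324
  r = (11 - (-4)·0.143 - (4)·-0.143) / (9) = 1.349
Iteration 3:
  p = (3 - (4)·-0.324 - (-2)·1.349) / (7) = 0.999
  q = (-5 - (-2)·0.859 - (-2)·1.349) / (7) = -0.083
  r = (11 - (-4)·0.859 - (4)·-0.324) / (9) = 1.748

(0.999, -0.083, 1.748)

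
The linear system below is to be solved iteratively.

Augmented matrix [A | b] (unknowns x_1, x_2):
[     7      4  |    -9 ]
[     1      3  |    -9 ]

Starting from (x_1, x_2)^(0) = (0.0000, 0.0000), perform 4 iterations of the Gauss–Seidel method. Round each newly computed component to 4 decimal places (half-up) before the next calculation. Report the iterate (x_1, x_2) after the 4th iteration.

(0.5169, -3.1723)

Iteration 1:
  x_1 = (-9 - (4)·0.0000) / (7) = -1.2857
  x_2 = (-9 - (1)·-1.2857) / (3) = -2.5714
Iteration 2:
  x_1 = (-9 - (4)·-2.5714) / (7) = 0.1837
  x_2 = (-9 - (1)·0.1837) / (3) = -3.0612
Iteration 3:
  x_1 = (-9 - (4)·-3.0612) / (7) = 0.4635
  x_2 = (-9 - (1)·0.4635) / (3) = -3.1545
Iteration 4:
  x_1 = (-9 - (4)·-3.1545) / (7) = 0.5169
  x_2 = (-9 - (1)·0.5169) / (3) = -3.1723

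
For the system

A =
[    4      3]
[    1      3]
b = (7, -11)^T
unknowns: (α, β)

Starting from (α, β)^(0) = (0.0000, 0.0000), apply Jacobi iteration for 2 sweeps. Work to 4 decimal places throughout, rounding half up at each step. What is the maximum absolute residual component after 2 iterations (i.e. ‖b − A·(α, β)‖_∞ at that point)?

2.7500

Iteration 1:
  α = (7 - (3)·0.0000) / (4) = 1.7500
  β = (-11 - (1)·0.0000) / (3) = -3.6667
Iteration 2:
  α = (7 - (3)·-3.6667) / (4) = 4.5000
  β = (-11 - (1)·1.7500) / (3) = -4.2500
Residual b − A·x = (1.7500, -2.7500); ∞-norm = 2.7500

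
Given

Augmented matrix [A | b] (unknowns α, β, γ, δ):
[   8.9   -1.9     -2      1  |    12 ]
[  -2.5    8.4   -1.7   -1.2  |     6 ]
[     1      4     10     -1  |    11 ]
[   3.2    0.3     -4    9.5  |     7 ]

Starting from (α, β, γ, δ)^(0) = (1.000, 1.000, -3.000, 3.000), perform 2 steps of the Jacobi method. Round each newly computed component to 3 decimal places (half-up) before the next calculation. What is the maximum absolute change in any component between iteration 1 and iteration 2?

1.799

Iteration 1:
  α = (12 - (-1.9)·1.000 - (-2)·-3.000 - (1)·3.000) / (8.9) = 0.551
  β = (6 - (-2.5)·1.000 - (-1.7)·-3.000 - (-1.2)·3.000) / (8.4) = 0.833
  γ = (11 - (1)·1.000 - (4)·1.000 - (-1)·3.000) / (10) = 0.900
  δ = (7 - (3.2)·1.000 - (0.3)·1.000 - (-4)·-3.000) / (9.5) = -0.895
Iteration 2:
  α = (12 - (-1.9)·0.833 - (-2)·0.900 - (1)·-0.895) / (8.9) = 1.829
  β = (6 - (-2.5)·0.551 - (-1.7)·0.900 - (-1.2)·-0.895) / (8.4) = 0.933
  γ = (11 - (1)·0.551 - (4)·0.833 - (-1)·-0.895) / (10) = 0.622
  δ = (7 - (3.2)·0.551 - (0.3)·0.833 - (-4)·0.900) / (9.5) = 0.904
Change: (1.278, 0.100, -0.278, 1.799) → max |·| = 1.799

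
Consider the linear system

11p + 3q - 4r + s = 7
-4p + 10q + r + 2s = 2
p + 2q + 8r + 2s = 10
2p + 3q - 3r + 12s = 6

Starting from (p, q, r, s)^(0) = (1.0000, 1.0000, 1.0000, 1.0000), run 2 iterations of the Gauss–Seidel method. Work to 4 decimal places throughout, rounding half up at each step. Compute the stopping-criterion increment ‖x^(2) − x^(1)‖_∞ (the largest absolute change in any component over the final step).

Iteration 1:
  p = (7 - (3)·1.0000 - (-4)·1.0000 - (1)·1.0000) / (11) = 0.6364
  q = (2 - (-4)·0.6364 - (1)·1.0000 - (2)·1.0000) / (10) = 0.1546
  r = (10 - (1)·0.6364 - (2)·0.1546 - (2)·1.0000) / (8) = 0.8818
  s = (6 - (2)·0.6364 - (3)·0.1546 - (-3)·0.8818) / (12) = 0.5757
Iteration 2:
  p = (7 - (3)·0.1546 - (-4)·0.8818 - (1)·0.5757) / (11) = 0.8625
  q = (2 - (-4)·0.8625 - (1)·0.8818 - (2)·0.5757) / (10) = 0.3417
  r = (10 - (1)·0.8625 - (2)·0.3417 - (2)·0.5757) / (8) = 0.9128
  s = (6 - (2)·0.8625 - (3)·0.3417 - (-3)·0.9128) / (12) = 0.4990
Change: (0.2261, 0.1871, 0.0310, -0.0767) → max |·| = 0.2261

0.2261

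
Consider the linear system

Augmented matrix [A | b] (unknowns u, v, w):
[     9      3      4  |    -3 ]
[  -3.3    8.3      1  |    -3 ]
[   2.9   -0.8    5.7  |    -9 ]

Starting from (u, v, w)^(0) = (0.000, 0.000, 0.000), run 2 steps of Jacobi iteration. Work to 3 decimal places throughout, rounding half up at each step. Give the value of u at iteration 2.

0.489

Iteration 1:
  u = (-3 - (3)·0.000 - (4)·0.000) / (9) = -0.333
  v = (-3 - (-3.3)·0.000 - (1)·0.000) / (8.3) = -0.361
  w = (-9 - (2.9)·0.000 - (-0.8)·0.000) / (5.7) = -1.579
Iteration 2:
  u = (-3 - (3)·-0.361 - (4)·-1.579) / (9) = 0.489
  v = (-3 - (-3.3)·-0.333 - (1)·-1.579) / (8.3) = -0.304
  w = (-9 - (2.9)·-0.333 - (-0.8)·-0.361) / (5.7) = -1.460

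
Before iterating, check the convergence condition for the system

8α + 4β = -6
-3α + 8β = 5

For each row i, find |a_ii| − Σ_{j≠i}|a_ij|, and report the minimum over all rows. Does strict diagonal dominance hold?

row 1: |8| − (4) = 4
row 2: |8| − (3) = 5
minimum over rows = 4 → strictly diagonally dominant (convergence guaranteed)

4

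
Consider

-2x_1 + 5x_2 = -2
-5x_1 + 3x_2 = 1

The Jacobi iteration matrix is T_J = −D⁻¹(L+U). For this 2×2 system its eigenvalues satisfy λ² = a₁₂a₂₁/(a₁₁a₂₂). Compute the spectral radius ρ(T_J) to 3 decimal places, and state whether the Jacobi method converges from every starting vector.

a₁₂a₂₁/(a₁₁a₂₂) = (5)·(-5) / ((-2)·(3)) = 4.166667
ρ = √|4.166667| = √4.166667 = 2.041
ρ > 1, so Jacobi diverges

2.041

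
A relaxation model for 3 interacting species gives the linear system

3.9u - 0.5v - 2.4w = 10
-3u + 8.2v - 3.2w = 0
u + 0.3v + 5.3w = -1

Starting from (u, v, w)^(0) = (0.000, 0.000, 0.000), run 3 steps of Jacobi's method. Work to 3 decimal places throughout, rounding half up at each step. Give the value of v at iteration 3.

Iteration 1:
  u = (10 - (-0.5)·0.000 - (-2.4)·0.000) / (3.9) = 2.564
  v = (0 - (-3)·0.000 - (-3.2)·0.000) / (8.2) = 0.000
  w = (-1 - (1)·0.000 - (0.3)·0.000) / (5.3) = -0.189
Iteration 2:
  u = (10 - (-0.5)·0.000 - (-2.4)·-0.189) / (3.9) = 2.448
  v = (0 - (-3)·2.564 - (-3.2)·-0.189) / (8.2) = 0.864
  w = (-1 - (1)·2.564 - (0.3)·0.000) / (5.3) = -0.672
Iteration 3:
  u = (10 - (-0.5)·0.864 - (-2.4)·-0.672) / (3.9) = 2.261
  v = (0 - (-3)·2.448 - (-3.2)·-0.672) / (8.2) = 0.633
  w = (-1 - (1)·2.448 - (0.3)·0.864) / (5.3) = -0.699

0.633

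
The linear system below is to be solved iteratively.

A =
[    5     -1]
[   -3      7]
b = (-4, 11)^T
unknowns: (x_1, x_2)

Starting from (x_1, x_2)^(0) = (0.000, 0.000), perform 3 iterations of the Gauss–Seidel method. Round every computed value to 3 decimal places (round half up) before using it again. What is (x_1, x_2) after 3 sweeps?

(-0.533, 1.343)

Iteration 1:
  x_1 = (-4 - (-1)·0.000) / (5) = -0.800
  x_2 = (11 - (-3)·-0.800) / (7) = 1.229
Iteration 2:
  x_1 = (-4 - (-1)·1.229) / (5) = -0.554
  x_2 = (11 - (-3)·-0.554) / (7) = 1.334
Iteration 3:
  x_1 = (-4 - (-1)·1.334) / (5) = -0.533
  x_2 = (11 - (-3)·-0.533) / (7) = 1.343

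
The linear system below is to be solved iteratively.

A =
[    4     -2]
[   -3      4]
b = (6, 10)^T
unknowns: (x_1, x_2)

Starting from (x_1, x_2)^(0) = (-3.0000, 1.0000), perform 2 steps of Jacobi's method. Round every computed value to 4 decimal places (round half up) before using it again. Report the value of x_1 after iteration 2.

Iteration 1:
  x_1 = (6 - (-2)·1.0000) / (4) = 2.0000
  x_2 = (10 - (-3)·-3.0000) / (4) = 0.2500
Iteration 2:
  x_1 = (6 - (-2)·0.2500) / (4) = 1.6250
  x_2 = (10 - (-3)·2.0000) / (4) = 4.0000

1.6250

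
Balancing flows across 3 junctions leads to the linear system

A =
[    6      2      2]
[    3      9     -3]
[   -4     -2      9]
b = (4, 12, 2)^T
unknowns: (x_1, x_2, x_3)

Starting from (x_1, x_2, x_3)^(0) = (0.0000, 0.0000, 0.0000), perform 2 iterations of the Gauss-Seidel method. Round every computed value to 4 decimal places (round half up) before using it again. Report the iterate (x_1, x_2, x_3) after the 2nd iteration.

Iteration 1:
  x_1 = (4 - (2)·0.0000 - (2)·0.0000) / (6) = 0.6667
  x_2 = (12 - (3)·0.6667 - (-3)·0.0000) / (9) = 1.1111
  x_3 = (2 - (-4)·0.6667 - (-2)·1.1111) / (9) = 0.7654
Iteration 2:
  x_1 = (4 - (2)·1.1111 - (2)·0.7654) / (6) = 0.0412
  x_2 = (12 - (3)·0.0412 - (-3)·0.7654) / (9) = 1.5747
  x_3 = (2 - (-4)·0.0412 - (-2)·1.5747) / (9) = 0.5905

(0.0412, 1.5747, 0.5905)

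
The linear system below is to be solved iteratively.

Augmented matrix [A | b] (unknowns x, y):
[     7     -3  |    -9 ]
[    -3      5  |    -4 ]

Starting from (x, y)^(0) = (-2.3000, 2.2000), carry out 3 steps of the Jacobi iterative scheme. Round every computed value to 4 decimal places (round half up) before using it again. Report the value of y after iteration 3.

Iteration 1:
  x = (-9 - (-3)·2.2000) / (7) = -0.3429
  y = (-4 - (-3)·-2.3000) / (5) = -2.1800
Iteration 2:
  x = (-9 - (-3)·-2.1800) / (7) = -2.2200
  y = (-4 - (-3)·-0.3429) / (5) = -1.0057
Iteration 3:
  x = (-9 - (-3)·-1.0057) / (7) = -1.7167
  y = (-4 - (-3)·-2.2200) / (5) = -2.1320

-2.1320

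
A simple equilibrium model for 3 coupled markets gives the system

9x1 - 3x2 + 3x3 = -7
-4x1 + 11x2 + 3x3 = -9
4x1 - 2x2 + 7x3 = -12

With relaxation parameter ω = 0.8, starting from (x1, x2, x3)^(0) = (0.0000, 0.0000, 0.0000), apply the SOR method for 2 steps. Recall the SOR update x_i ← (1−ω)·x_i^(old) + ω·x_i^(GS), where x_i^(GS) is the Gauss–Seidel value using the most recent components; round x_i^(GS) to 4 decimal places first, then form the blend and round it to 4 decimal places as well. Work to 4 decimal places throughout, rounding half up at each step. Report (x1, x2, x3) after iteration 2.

Iteration 1:
  x1: GS value = (-7 - (-3)·0.0000 - (3)·0.0000) / (9) = -0.7778;  x1 ← (1−ω)·0.0000 + ω·-0.7778 = -0.6222
  x2: GS value = (-9 - (-4)·-0.6222 - (3)·0.0000) / (11) = -1.0444;  x2 ← (1−ω)·0.0000 + ω·-1.0444 = -0.8355
  x3: GS value = (-12 - (4)·-0.6222 - (-2)·-0.8355) / (7) = -1.5975;  x3 ← (1−ω)·0.0000 + ω·-1.5975 = -1.2780
Iteration 2:
  x1: GS value = (-7 - (-3)·-0.8355 - (3)·-1.2780) / (9) = -0.6303;  x1 ← (1−ω)·-0.6222 + ω·-0.6303 = -0.6287
  x2: GS value = (-9 - (-4)·-0.6287 - (3)·-1.2780) / (11) = -0.6983;  x2 ← (1−ω)·-0.8355 + ω·-0.6983 = -0.7257
  x3: GS value = (-12 - (4)·-0.6287 - (-2)·-0.7257) / (7) = -1.5624;  x3 ← (1−ω)·-1.2780 + ω·-1.5624 = -1.5055

(-0.6287, -0.7257, -1.5055)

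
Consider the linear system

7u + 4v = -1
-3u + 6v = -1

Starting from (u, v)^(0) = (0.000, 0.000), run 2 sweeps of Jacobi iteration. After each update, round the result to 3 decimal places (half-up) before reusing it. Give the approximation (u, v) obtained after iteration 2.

(-0.047, -0.238)

Iteration 1:
  u = (-1 - (4)·0.000) / (7) = -0.143
  v = (-1 - (-3)·0.000) / (6) = -0.167
Iteration 2:
  u = (-1 - (4)·-0.167) / (7) = -0.047
  v = (-1 - (-3)·-0.143) / (6) = -0.238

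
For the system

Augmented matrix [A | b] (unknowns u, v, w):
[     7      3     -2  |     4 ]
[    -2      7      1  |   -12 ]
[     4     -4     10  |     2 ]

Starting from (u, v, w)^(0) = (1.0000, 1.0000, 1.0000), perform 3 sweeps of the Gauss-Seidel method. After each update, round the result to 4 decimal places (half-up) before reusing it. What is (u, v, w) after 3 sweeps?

Iteration 1:
  u = (4 - (3)·1.0000 - (-2)·1.0000) / (7) = 0.4286
  v = (-12 - (-2)·0.4286 - (1)·1.0000) / (7) = -1.7347
  w = (2 - (4)·0.4286 - (-4)·-1.7347) / (10) = -0.6653
Iteration 2:
  u = (4 - (3)·-1.7347 - (-2)·-0.6653) / (7) = 1.1248
  v = (-12 - (-2)·1.1248 - (1)·-0.6653) / (7) = -1.2979
  w = (2 - (4)·1.1248 - (-4)·-1.2979) / (10) = -0.7691
Iteration 3:
  u = (4 - (3)·-1.2979 - (-2)·-0.7691) / (7) = 0.9079
  v = (-12 - (-2)·0.9079 - (1)·-0.7691) / (7) = -1.3450
  w = (2 - (4)·0.9079 - (-4)·-1.3450) / (10) = -0.7012

(0.9079, -1.3450, -0.7012)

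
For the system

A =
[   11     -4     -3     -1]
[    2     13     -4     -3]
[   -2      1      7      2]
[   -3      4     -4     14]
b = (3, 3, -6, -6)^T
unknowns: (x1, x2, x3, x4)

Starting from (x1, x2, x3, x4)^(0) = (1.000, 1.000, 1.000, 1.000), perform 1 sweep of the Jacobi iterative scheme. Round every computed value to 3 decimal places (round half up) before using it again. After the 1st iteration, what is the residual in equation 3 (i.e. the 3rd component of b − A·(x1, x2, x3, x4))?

2.813

Iteration 1:
  x1 = (3 - (-4)·1.000 - (-3)·1.000 - (-1)·1.000) / (11) = 1.000
  x2 = (3 - (2)·1.000 - (-4)·1.000 - (-3)·1.000) / (13) = 0.615
  x3 = (-6 - (-2)·1.000 - (1)·1.000 - (2)·1.000) / (7) = -1.000
  x4 = (-6 - (-3)·1.000 - (4)·1.000 - (-4)·1.000) / (14) = -0.214
Residual b − A·x = (-8.754, -11.637, 2.813, -6.464)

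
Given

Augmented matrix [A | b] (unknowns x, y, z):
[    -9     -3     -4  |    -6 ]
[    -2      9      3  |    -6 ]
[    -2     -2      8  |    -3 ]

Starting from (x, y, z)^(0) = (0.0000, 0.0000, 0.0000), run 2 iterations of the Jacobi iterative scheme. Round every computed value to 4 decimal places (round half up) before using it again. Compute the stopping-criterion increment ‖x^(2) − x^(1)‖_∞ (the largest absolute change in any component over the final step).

Iteration 1:
  x = (-6 - (-3)·0.0000 - (-4)·0.0000) / (-9) = 0.6667
  y = (-6 - (-2)·0.0000 - (3)·0.0000) / (9) = -0.6667
  z = (-3 - (-2)·0.0000 - (-2)·0.0000) / (8) = -0.3750
Iteration 2:
  x = (-6 - (-3)·-0.6667 - (-4)·-0.3750) / (-9) = 1.0556
  y = (-6 - (-2)·0.6667 - (3)·-0.3750) / (9) = -0.3935
  z = (-3 - (-2)·0.6667 - (-2)·-0.6667) / (8) = -0.3750
Change: (0.3889, 0.2732, 0.0000) → max |·| = 0.3889

0.3889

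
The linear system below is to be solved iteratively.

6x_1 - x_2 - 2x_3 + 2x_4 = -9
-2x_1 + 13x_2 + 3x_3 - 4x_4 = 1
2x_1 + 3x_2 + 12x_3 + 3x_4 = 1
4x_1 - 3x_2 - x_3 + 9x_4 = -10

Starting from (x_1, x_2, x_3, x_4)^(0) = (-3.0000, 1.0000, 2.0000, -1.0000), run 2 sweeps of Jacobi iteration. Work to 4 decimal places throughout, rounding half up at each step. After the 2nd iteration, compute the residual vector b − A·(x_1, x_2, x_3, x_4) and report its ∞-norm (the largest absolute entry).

Iteration 1:
  x_1 = (-9 - (-1)·1.0000 - (-2)·2.0000 - (2)·-1.0000) / (6) = -0.3333
  x_2 = (1 - (-2)·-3.0000 - (3)·2.0000 - (-4)·-1.0000) / (13) = -1.1538
  x_3 = (1 - (2)·-3.0000 - (3)·1.0000 - (3)·-1.0000) / (12) = 0.5833
  x_4 = (-10 - (4)·-3.0000 - (-3)·1.0000 - (-1)·2.0000) / (9) = 0.7778
Iteration 2:
  x_1 = (-9 - (-1)·-1.1538 - (-2)·0.5833 - (2)·0.7778) / (6) = -1.7571
  x_2 = (1 - (-2)·-0.3333 - (3)·0.5833 - (-4)·0.7778) / (13) = 0.1304
  x_3 = (1 - (2)·-0.3333 - (3)·-1.1538 - (3)·0.7778) / (12) = 0.2329
  x_4 = (-10 - (4)·-0.3333 - (-3)·-1.1538 - (-1)·0.5833) / (9) = -1.2828
Residual b − A·x = (4.7044, -10.0393, 5.1766, 9.1977); ∞-norm = 10.0393

10.0393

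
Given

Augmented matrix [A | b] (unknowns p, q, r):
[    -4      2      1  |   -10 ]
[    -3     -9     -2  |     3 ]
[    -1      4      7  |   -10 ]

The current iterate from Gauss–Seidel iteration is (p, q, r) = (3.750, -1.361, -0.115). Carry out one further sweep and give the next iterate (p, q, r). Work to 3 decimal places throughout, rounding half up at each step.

(1.791, -0.905, -0.656)

One sweep:
  p = (-10 - (2)·-1.361 - (1)·-0.115) / (-4) = 1.791
  q = (3 - (-3)·1.791 - (-2)·-0.115) / (-9) = -0.905
  r = (-10 - (-1)·1.791 - (4)·-0.905) / (7) = -0.656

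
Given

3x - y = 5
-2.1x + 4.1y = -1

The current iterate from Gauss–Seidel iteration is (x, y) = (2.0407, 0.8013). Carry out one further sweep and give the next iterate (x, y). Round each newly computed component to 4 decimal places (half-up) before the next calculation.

(1.9338, 0.7466)

One sweep:
  x = (5 - (-1)·0.8013) / (3) = 1.9338
  y = (-1 - (-2.1)·1.9338) / (4.1) = 0.7466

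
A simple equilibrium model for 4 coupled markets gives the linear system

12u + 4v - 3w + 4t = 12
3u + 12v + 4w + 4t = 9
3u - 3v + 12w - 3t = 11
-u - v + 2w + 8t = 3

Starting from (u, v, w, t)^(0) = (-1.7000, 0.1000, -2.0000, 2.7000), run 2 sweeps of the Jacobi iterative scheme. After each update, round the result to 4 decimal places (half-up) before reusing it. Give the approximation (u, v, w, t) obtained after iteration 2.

(0.9715, -0.0472, 1.4292, -0.0719)

Iteration 1:
  u = (12 - (4)·0.1000 - (-3)·-2.0000 - (4)·2.7000) / (12) = -0.4333
  v = (9 - (3)·-1.7000 - (4)·-2.0000 - (4)·2.7000) / (12) = 0.9417
  w = (11 - (3)·-1.7000 - (-3)·0.1000 - (-3)·2.7000) / (12) = 2.0417
  t = (3 - (-1)·-1.7000 - (-1)·0.1000 - (2)·-2.0000) / (8) = 0.6750
Iteration 2:
  u = (12 - (4)·0.9417 - (-3)·2.0417 - (4)·0.6750) / (12) = 0.9715
  v = (9 - (3)·-0.4333 - (4)·2.0417 - (4)·0.6750) / (12) = -0.0472
  w = (11 - (3)·-0.4333 - (-3)·0.9417 - (-3)·0.6750) / (12) = 1.4292
  t = (3 - (-1)·-0.4333 - (-1)·0.9417 - (2)·2.0417) / (8) = -0.0719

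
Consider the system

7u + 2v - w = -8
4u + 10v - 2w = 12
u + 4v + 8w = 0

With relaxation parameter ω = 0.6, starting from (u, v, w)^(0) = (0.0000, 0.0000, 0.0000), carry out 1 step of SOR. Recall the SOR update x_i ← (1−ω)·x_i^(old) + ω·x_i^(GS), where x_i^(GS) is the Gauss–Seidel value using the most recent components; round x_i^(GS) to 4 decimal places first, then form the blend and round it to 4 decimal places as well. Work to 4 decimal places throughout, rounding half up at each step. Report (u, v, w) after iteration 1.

Iteration 1:
  u: GS value = (-8 - (2)·0.0000 - (-1)·0.0000) / (7) = -1.1429;  u ← (1−ω)·0.0000 + ω·-1.1429 = -0.6857
  v: GS value = (12 - (4)·-0.6857 - (-2)·0.0000) / (10) = 1.4743;  v ← (1−ω)·0.0000 + ω·1.4743 = 0.8846
  w: GS value = (0 - (1)·-0.6857 - (4)·0.8846) / (8) = -0.3566;  w ← (1−ω)·0.0000 + ω·-0.3566 = -0.2140

(-0.6857, 0.8846, -0.2140)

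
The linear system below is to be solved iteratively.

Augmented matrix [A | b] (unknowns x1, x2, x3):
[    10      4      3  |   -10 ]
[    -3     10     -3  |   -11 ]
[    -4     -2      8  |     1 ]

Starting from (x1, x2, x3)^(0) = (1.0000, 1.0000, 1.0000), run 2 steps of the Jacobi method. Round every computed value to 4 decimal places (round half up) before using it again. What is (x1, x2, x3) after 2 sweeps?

(-1.0625, -1.3475, -0.8500)

Iteration 1:
  x1 = (-10 - (4)·1.0000 - (3)·1.0000) / (10) = -1.7000
  x2 = (-11 - (-3)·1.0000 - (-3)·1.0000) / (10) = -0.5000
  x3 = (1 - (-4)·1.0000 - (-2)·1.0000) / (8) = 0.8750
Iteration 2:
  x1 = (-10 - (4)·-0.5000 - (3)·0.8750) / (10) = -1.0625
  x2 = (-11 - (-3)·-1.7000 - (-3)·0.8750) / (10) = -1.3475
  x3 = (1 - (-4)·-1.7000 - (-2)·-0.5000) / (8) = -0.8500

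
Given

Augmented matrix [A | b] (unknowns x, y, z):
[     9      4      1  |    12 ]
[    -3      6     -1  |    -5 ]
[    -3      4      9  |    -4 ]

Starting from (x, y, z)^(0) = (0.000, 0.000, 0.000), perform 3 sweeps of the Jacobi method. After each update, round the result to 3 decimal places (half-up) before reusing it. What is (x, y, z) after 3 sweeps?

Iteration 1:
  x = (12 - (4)·0.000 - (1)·0.000) / (9) = 1.333
  y = (-5 - (-3)·0.000 - (-1)·0.000) / (6) = -0.833
  z = (-4 - (-3)·0.000 - (4)·0.000) / (9) = -0.444
Iteration 2:
  x = (12 - (4)·-0.833 - (1)·-0.444) / (9) = 1.753
  y = (-5 - (-3)·1.333 - (-1)·-0.444) / (6) = -0.241
  z = (-4 - (-3)·1.333 - (4)·-0.833) / (9) = 0.370
Iteration 3:
  x = (12 - (4)·-0.241 - (1)·0.370) / (9) = 1.399
  y = (-5 - (-3)·1.753 - (-1)·0.370) / (6) = 0.105
  z = (-4 - (-3)·1.753 - (4)·-0.241) / (9) = 0.247

(1.399, 0.105, 0.247)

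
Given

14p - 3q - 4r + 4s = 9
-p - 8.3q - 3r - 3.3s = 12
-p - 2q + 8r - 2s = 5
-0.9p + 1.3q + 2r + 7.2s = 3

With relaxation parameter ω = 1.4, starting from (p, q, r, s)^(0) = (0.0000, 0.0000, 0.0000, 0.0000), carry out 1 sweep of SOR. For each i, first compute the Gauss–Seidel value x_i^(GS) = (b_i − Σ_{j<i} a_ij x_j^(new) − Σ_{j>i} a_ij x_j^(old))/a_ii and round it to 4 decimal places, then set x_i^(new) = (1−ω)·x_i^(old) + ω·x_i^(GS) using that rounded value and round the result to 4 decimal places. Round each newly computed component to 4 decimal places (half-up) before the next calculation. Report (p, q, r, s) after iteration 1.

Iteration 1:
  p: GS value = (9 - (-3)·0.0000 - (-4)·0.0000 - (4)·0.0000) / (14) = 0.6429;  p ← (1−ω)·0.0000 + ω·0.6429 = 0.9001
  q: GS value = (12 - (-1)·0.9001 - (-3)·0.0000 - (-3.3)·0.0000) / (-8.3) = -1.5542;  q ← (1−ω)·0.0000 + ω·-1.5542 = -2.1759
  r: GS value = (5 - (-1)·0.9001 - (-2)·-2.1759 - (-2)·0.0000) / (8) = 0.1935;  r ← (1−ω)·0.0000 + ω·0.1935 = 0.2709
  s: GS value = (3 - (-0.9)·0.9001 - (1.3)·-2.1759 - (2)·0.2709) / (7.2) = 0.8468;  s ← (1−ω)·0.0000 + ω·0.8468 = 1.1855

(0.9001, -2.1759, 0.2709, 1.1855)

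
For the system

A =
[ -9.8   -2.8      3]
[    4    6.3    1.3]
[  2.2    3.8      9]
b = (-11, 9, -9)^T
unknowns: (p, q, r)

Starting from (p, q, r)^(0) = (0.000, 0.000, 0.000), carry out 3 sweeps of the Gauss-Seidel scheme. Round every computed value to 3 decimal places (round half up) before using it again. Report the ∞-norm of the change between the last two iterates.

0.264

Iteration 1:
  p = (-11 - (-2.8)·0.000 - (3)·0.000) / (-9.8) = 1.122
  q = (9 - (4)·1.122 - (1.3)·0.000) / (6.3) = 0.716
  r = (-9 - (2.2)·1.122 - (3.8)·0.716) / (9) = -1.577
Iteration 2:
  p = (-11 - (-2.8)·0.716 - (3)·-1.577) / (-9.8) = 0.435
  q = (9 - (4)·0.435 - (1.3)·-1.577) / (6.3) = 1.478
  r = (-9 - (2.2)·0.435 - (3.8)·1.478) / (9) = -1.730
Iteration 3:
  p = (-11 - (-2.8)·1.478 - (3)·-1.730) / (-9.8) = 0.171
  q = (9 - (4)·0.171 - (1.3)·-1.730) / (6.3) = 1.677
  r = (-9 - (2.2)·0.171 - (3.8)·1.677) / (9) = -1.750
Change: (-0.264, 0.199, -0.020) → max |·| = 0.264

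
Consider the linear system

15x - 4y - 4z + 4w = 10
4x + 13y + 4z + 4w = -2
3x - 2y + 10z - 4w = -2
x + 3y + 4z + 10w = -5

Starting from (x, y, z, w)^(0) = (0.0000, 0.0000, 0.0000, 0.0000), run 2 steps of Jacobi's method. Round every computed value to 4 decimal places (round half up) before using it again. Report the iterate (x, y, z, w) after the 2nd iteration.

Iteration 1:
  x = (10 - (-4)·0.0000 - (-4)·0.0000 - (4)·0.0000) / (15) = 0.6667
  y = (-2 - (4)·0.0000 - (4)·0.0000 - (4)·0.0000) / (13) = -0.1538
  z = (-2 - (3)·0.0000 - (-2)·0.0000 - (-4)·0.0000) / (10) = -0.2000
  w = (-5 - (1)·0.0000 - (3)·0.0000 - (4)·0.0000) / (10) = -0.5000
Iteration 2:
  x = (10 - (-4)·-0.1538 - (-4)·-0.2000 - (4)·-0.5000) / (15) = 0.7057
  y = (-2 - (4)·0.6667 - (4)·-0.2000 - (4)·-0.5000) / (13) = -0.1436
  z = (-2 - (3)·0.6667 - (-2)·-0.1538 - (-4)·-0.5000) / (10) = -0.6308
  w = (-5 - (1)·0.6667 - (3)·-0.1538 - (4)·-0.2000) / (10) = -0.4405

(0.7057, -0.1436, -0.6308, -0.4405)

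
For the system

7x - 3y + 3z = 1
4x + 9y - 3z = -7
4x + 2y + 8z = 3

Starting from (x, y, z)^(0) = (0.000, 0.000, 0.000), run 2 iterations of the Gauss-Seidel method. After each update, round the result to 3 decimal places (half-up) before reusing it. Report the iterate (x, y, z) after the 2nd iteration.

(-0.438, -0.412, 0.697)

Iteration 1:
  x = (1 - (-3)·0.000 - (3)·0.000) / (7) = 0.143
  y = (-7 - (4)·0.143 - (-3)·0.000) / (9) = -0.841
  z = (3 - (4)·0.143 - (2)·-0.841) / (8) = 0.514
Iteration 2:
  x = (1 - (-3)·-0.841 - (3)·0.514) / (7) = -0.438
  y = (-7 - (4)·-0.438 - (-3)·0.514) / (9) = -0.412
  z = (3 - (4)·-0.438 - (2)·-0.412) / (8) = 0.697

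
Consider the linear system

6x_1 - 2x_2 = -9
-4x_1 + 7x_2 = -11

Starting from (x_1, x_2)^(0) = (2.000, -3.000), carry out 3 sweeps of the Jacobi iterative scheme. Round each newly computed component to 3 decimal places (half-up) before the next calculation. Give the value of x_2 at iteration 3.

-2.510

Iteration 1:
  x_1 = (-9 - (-2)·-3.000) / (6) = -2.500
  x_2 = (-11 - (-4)·2.000) / (7) = -0.429
Iteration 2:
  x_1 = (-9 - (-2)·-0.429) / (6) = -1.643
  x_2 = (-11 - (-4)·-2.500) / (7) = -3.000
Iteration 3:
  x_1 = (-9 - (-2)·-3.000) / (6) = -2.500
  x_2 = (-11 - (-4)·-1.643) / (7) = -2.510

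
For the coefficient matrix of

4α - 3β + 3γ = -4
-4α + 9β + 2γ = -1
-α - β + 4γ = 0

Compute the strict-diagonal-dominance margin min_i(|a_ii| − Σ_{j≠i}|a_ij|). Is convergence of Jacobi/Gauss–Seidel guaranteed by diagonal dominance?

row 1: |4| − (3+3) = -2
row 2: |9| − (4+2) = 3
row 3: |4| − (1+1) = 2
minimum over rows = -2 → not strictly diagonally dominant

-2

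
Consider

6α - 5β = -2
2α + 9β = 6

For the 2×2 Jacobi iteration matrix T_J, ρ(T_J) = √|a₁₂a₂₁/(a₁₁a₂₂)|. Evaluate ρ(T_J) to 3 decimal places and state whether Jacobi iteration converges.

a₁₂a₂₁/(a₁₁a₂₂) = (-5)·(2) / ((6)·(9)) = -0.185185
ρ = √|-0.185185| = √0.185185 = 0.430
ρ < 1, so Jacobi converges

0.430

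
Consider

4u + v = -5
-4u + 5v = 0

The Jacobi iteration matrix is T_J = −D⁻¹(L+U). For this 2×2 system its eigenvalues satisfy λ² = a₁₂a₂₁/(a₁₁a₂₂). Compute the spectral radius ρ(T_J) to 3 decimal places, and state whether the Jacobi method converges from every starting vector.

a₁₂a₂₁/(a₁₁a₂₂) = (1)·(-4) / ((4)·(5)) = -0.200000
ρ = √|-0.200000| = √0.200000 = 0.447
ρ < 1, so Jacobi converges

0.447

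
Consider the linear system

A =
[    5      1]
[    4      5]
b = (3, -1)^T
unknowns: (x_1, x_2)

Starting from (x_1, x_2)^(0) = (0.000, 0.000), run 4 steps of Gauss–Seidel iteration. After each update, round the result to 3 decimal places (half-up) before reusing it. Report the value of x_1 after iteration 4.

0.761

Iteration 1:
  x_1 = (3 - (1)·0.000) / (5) = 0.600
  x_2 = (-1 - (4)·0.600) / (5) = -0.680
Iteration 2:
  x_1 = (3 - (1)·-0.680) / (5) = 0.736
  x_2 = (-1 - (4)·0.736) / (5) = -0.789
Iteration 3:
  x_1 = (3 - (1)·-0.789) / (5) = 0.758
  x_2 = (-1 - (4)·0.758) / (5) = -0.806
Iteration 4:
  x_1 = (3 - (1)·-0.806) / (5) = 0.761
  x_2 = (-1 - (4)·0.761) / (5) = -0.809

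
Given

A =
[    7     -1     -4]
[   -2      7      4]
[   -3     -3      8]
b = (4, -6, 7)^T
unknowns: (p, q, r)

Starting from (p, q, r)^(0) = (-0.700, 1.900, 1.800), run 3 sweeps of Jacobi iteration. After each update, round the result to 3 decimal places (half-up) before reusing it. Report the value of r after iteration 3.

Iteration 1:
  p = (4 - (-1)·1.900 - (-4)·1.800) / (7) = 1.871
  q = (-6 - (-2)·-0.700 - (4)·1.800) / (7) = -2.086
  r = (7 - (-3)·-0.700 - (-3)·1.900) / (8) = 1.325
Iteration 2:
  p = (4 - (-1)·-2.086 - (-4)·1.325) / (7) = 1.031
  q = (-6 - (-2)·1.871 - (4)·1.325) / (7) = -1.080
  r = (7 - (-3)·1.871 - (-3)·-2.086) / (8) = 0.794
Iteration 3:
  p = (4 - (-1)·-1.080 - (-4)·0.794) / (7) = 0.871
  q = (-6 - (-2)·1.031 - (4)·0.794) / (7) = -1.016
  r = (7 - (-3)·1.031 - (-3)·-1.080) / (8) = 0.857

0.857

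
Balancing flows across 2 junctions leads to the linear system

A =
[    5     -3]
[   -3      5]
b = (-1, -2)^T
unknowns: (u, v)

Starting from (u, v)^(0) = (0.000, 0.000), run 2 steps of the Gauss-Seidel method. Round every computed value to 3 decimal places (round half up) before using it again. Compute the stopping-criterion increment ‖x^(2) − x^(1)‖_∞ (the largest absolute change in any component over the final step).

0.312

Iteration 1:
  u = (-1 - (-3)·0.000) / (5) = -0.200
  v = (-2 - (-3)·-0.200) / (5) = -0.520
Iteration 2:
  u = (-1 - (-3)·-0.520) / (5) = -0.512
  v = (-2 - (-3)·-0.512) / (5) = -0.707
Change: (-0.312, -0.187) → max |·| = 0.312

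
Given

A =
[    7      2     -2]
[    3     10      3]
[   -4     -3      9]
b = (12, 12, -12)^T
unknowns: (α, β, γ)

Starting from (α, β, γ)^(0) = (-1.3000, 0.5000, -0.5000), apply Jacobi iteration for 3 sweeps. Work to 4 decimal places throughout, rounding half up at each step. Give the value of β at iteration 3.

1.0199

Iteration 1:
  α = (12 - (2)·0.5000 - (-2)·-0.5000) / (7) = 1.4286
  β = (12 - (3)·-1.3000 - (3)·-0.5000) / (10) = 1.7400
  γ = (-12 - (-4)·-1.3000 - (-3)·0.5000) / (9) = -1.7444
Iteration 2:
  α = (12 - (2)·1.7400 - (-2)·-1.7444) / (7) = 0.7187
  β = (12 - (3)·1.4286 - (3)·-1.7444) / (10) = 1.2947
  γ = (-12 - (-4)·1.4286 - (-3)·1.7400) / (9) = -0.1184
Iteration 3:
  α = (12 - (2)·1.2947 - (-2)·-0.1184) / (7) = 1.3105
  β = (12 - (3)·0.7187 - (3)·-0.1184) / (10) = 1.0199
  γ = (-12 - (-4)·0.7187 - (-3)·1.2947) / (9) = -0.5823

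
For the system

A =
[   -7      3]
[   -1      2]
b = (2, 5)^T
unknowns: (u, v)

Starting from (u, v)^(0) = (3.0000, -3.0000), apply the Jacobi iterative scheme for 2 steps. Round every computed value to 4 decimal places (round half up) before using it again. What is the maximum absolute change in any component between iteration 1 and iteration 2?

3.0000

Iteration 1:
  u = (2 - (3)·-3.0000) / (-7) = -1.5714
  v = (5 - (-1)·3.0000) / (2) = 4.0000
Iteration 2:
  u = (2 - (3)·4.0000) / (-7) = 1.4286
  v = (5 - (-1)·-1.5714) / (2) = 1.7143
Change: (3.0000, -2.2857) → max |·| = 3.0000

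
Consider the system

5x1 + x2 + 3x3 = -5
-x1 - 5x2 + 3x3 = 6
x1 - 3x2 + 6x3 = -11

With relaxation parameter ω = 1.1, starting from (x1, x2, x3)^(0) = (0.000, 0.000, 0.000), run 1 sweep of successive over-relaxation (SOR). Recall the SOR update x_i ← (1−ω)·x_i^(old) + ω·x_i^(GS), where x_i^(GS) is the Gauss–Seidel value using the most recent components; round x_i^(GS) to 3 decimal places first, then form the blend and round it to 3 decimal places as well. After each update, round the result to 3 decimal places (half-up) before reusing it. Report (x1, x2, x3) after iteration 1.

(-1.100, -1.078, -2.408)

Iteration 1:
  x1: GS value = (-5 - (1)·0.000 - (3)·0.000) / (5) = -1.000;  x1 ← (1−ω)·0.000 + ω·-1.000 = -1.100
  x2: GS value = (6 - (-1)·-1.100 - (3)·0.000) / (-5) = -0.980;  x2 ← (1−ω)·0.000 + ω·-0.980 = -1.078
  x3: GS value = (-11 - (1)·-1.100 - (-3)·-1.078) / (6) = -2.189;  x3 ← (1−ω)·0.000 + ω·-2.189 = -2.408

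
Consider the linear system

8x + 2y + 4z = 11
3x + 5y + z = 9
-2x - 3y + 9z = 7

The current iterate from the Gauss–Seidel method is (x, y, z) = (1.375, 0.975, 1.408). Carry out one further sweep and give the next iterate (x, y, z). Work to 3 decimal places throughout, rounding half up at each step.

One sweep:
  x = (11 - (2)·0.975 - (4)·1.408) / (8) = 0.427
  y = (9 - (3)·0.427 - (1)·1.408) / (5) = 1.262
  z = (7 - (-2)·0.427 - (-3)·1.262) / (9) = 1.293

(0.427, 1.262, 1.293)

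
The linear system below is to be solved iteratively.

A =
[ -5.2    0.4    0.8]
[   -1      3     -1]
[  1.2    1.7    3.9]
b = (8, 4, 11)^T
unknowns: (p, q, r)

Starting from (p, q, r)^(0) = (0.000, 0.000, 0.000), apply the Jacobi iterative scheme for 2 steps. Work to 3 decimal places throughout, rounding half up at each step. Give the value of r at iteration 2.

Iteration 1:
  p = (8 - (0.4)·0.000 - (0.8)·0.000) / (-5.2) = -1.538
  q = (4 - (-1)·0.000 - (-1)·0.000) / (3) = 1.333
  r = (11 - (1.2)·0.000 - (1.7)·0.000) / (3.9) = 2.821
Iteration 2:
  p = (8 - (0.4)·1.333 - (0.8)·2.821) / (-5.2) = -1.002
  q = (4 - (-1)·-1.538 - (-1)·2.821) / (3) = 1.761
  r = (11 - (1.2)·-1.538 - (1.7)·1.333) / (3.9) = 2.713

2.713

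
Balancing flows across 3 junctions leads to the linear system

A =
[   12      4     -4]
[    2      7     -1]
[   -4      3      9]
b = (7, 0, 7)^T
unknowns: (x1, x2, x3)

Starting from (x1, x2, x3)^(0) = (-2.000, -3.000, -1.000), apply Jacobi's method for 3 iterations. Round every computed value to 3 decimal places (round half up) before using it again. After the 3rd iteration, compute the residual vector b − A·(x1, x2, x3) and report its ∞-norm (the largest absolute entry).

Iteration 1:
  x1 = (7 - (4)·-3.000 - (-4)·-1.000) / (12) = 1.250
  x2 = (0 - (2)·-2.000 - (-1)·-1.000) / (7) = 0.429
  x3 = (7 - (-4)·-2.000 - (3)·-3.000) / (9) = 0.889
Iteration 2:
  x1 = (7 - (4)·0.429 - (-4)·0.889) / (12) = 0.737
  x2 = (0 - (2)·1.250 - (-1)·0.889) / (7) = -0.230
  x3 = (7 - (-4)·1.250 - (3)·0.429) / (9) = 1.190
Iteration 3:
  x1 = (7 - (4)·-0.230 - (-4)·1.190) / (12) = 1.057
  x2 = (0 - (2)·0.737 - (-1)·1.190) / (7) = -0.041
  x3 = (7 - (-4)·0.737 - (3)·-0.230) / (9) = 1.182
Residual b − A·x = (-0.792, -0.645, 0.713); ∞-norm = 0.792

0.792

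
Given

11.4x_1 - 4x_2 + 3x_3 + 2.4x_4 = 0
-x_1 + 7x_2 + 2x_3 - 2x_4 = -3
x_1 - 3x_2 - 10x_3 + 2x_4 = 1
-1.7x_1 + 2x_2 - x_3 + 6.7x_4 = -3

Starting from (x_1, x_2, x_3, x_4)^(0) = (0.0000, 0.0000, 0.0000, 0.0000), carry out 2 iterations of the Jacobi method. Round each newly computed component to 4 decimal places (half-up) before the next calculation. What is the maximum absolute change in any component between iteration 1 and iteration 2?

Iteration 1:
  x_1 = (0 - (-4)·0.0000 - (3)·0.0000 - (2.4)·0.0000) / (11.4) = 0.0000
  x_2 = (-3 - (-1)·0.0000 - (2)·0.0000 - (-2)·0.0000) / (7) = -0.4286
  x_3 = (1 - (1)·0.0000 - (-3)·0.0000 - (2)·0.0000) / (-10) = -0.1000
  x_4 = (-3 - (-1.7)·0.0000 - (2)·0.0000 - (-1)·0.0000) / (6.7) = -0.4478
Iteration 2:
  x_1 = (0 - (-4)·-0.4286 - (3)·-0.1000 - (2.4)·-0.4478) / (11.4) = -0.0298
  x_2 = (-3 - (-1)·0.0000 - (2)·-0.1000 - (-2)·-0.4478) / (7) = -0.5279
  x_3 = (1 - (1)·0.0000 - (-3)·-0.4286 - (2)·-0.4478) / (-10) = -0.0610
  x_4 = (-3 - (-1.7)·0.0000 - (2)·-0.4286 - (-1)·-0.1000) / (6.7) = -0.3347
Change: (-0.0298, -0.0993, 0.0390, 0.1131) → max |·| = 0.1131

0.1131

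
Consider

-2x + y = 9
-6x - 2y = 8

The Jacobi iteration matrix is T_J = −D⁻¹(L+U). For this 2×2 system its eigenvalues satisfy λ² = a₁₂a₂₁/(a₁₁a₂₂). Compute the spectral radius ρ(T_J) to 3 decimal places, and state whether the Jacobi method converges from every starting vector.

1.225

a₁₂a₂₁/(a₁₁a₂₂) = (1)·(-6) / ((-2)·(-2)) = -1.500000
ρ = √|-1.500000| = √1.500000 = 1.225
ρ > 1, so Jacobi diverges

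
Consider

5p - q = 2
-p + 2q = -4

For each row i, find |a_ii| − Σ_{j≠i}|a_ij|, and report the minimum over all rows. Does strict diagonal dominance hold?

row 1: |5| − (1) = 4
row 2: |2| − (1) = 1
minimum over rows = 1 → strictly diagonally dominant (convergence guaranteed)

1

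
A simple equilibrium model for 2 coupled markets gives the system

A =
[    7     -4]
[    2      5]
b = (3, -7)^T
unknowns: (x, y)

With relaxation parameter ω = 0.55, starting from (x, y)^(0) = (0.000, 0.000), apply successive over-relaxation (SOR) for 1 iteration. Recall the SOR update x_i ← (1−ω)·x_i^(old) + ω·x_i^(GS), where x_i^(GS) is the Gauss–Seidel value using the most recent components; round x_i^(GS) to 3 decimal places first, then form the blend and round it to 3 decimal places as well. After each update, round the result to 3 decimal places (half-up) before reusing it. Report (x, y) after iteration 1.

(0.236, -0.822)

Iteration 1:
  x: GS value = (3 - (-4)·0.000) / (7) = 0.429;  x ← (1−ω)·0.000 + ω·0.429 = 0.236
  y: GS value = (-7 - (2)·0.236) / (5) = -1.494;  y ← (1−ω)·0.000 + ω·-1.494 = -0.822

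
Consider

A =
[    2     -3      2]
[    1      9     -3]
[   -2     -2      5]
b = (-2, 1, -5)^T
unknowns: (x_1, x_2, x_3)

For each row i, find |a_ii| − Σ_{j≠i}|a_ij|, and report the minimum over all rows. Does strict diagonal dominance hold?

-3

row 1: |2| − (3+2) = -3
row 2: |9| − (1+3) = 5
row 3: |5| − (2+2) = 1
minimum over rows = -3 → not strictly diagonally dominant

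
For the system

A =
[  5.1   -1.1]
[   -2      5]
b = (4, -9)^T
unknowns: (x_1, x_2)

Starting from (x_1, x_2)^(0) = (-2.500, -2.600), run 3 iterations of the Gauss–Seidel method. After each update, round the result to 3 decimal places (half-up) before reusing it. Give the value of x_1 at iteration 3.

Iteration 1:
  x_1 = (4 - (-1.1)·-2.600) / (5.1) = 0.224
  x_2 = (-9 - (-2)·0.224) / (5) = -1.710
Iteration 2:
  x_1 = (4 - (-1.1)·-1.710) / (5.1) = 0.415
  x_2 = (-9 - (-2)·0.415) / (5) = -1.634
Iteration 3:
  x_1 = (4 - (-1.1)·-1.634) / (5.1) = 0.432
  x_2 = (-9 - (-2)·0.432) / (5) = -1.627

0.432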